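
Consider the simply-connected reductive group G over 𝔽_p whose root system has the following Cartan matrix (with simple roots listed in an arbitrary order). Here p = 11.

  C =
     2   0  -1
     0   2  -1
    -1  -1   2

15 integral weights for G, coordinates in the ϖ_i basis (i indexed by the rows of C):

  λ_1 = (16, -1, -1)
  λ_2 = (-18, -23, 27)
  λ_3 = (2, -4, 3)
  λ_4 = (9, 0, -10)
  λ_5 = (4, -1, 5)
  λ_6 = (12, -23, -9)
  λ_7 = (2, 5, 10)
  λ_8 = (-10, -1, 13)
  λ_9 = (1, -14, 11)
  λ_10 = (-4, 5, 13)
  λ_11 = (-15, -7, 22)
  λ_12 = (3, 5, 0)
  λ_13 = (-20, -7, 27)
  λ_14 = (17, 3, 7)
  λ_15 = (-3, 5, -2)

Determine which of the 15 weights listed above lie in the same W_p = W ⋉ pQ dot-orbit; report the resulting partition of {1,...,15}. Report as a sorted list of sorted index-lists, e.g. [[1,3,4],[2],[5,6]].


A_3 Cartan matrix, 3 simple roots permuted; ρ=(1,1,1).

Alcove-folded reps (p=11, 15 weights, presented ϖ-order):

    λ_1 → (5, 0, 6)
    λ_2 → (5, 0, 6)
    λ_3 → (3, 3, 1)
    λ_4 → (1, 8, 1)
    λ_5 → (5, 0, 6)
    λ_6 → (6, 3, 2)
    λ_7 → (6, 3, 2)
    λ_8 → (6, 3, 2)
    λ_9 → (1, 8, 1)
    λ_10 → (6, 3, 2)
    λ_11 → (1, 3, 2)
    λ_12 → (4, 6, 1)
    λ_13 → (6, 3, 2)
    λ_14 → (3, 3, 1)
    λ_15 → (1, 3, 2)

The 15 indices split into 6 linkage classes (same alcove rep ⇔ same W_11-dot-orbit):

[[1, 2, 5], [3, 14], [4, 9], [6, 7, 8, 10, 13], [11, 15], [12]]


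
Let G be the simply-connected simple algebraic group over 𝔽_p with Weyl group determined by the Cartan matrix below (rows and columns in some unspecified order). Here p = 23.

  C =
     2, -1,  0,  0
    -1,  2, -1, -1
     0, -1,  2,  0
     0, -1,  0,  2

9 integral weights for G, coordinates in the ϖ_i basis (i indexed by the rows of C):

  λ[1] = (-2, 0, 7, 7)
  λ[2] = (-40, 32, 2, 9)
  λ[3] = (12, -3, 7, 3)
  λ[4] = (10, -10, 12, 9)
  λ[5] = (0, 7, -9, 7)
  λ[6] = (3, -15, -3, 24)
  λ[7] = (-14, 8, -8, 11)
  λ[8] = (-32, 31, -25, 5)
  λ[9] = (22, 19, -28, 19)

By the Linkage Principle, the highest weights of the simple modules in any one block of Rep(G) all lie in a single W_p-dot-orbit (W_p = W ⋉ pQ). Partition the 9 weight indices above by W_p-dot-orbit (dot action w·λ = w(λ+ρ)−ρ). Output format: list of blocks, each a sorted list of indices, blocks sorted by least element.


Dynkin diagram of C (from the 6 off-diagonal −1 entries): D_4.

Alcove-folded reps (p=23, 9 weights, presented ϖ-order):

  1: (1, 0, 8, 8)
  2: (0, 3, 4, 3)
  3: (11, 2, 6, 2)
  4: (2, 7, 4, 1)
  5: (1, 0, 8, 8)
  6: (2, 7, 4, 1)
  7: (2, 7, 4, 1)
  8: (1, 0, 8, 8)
  9: (0, 3, 4, 3)

4 distinct reps among the 9 weights ⇒ 4 W_23-linkage classes:

[[1, 5, 8], [2, 9], [3], [4, 6, 7]]


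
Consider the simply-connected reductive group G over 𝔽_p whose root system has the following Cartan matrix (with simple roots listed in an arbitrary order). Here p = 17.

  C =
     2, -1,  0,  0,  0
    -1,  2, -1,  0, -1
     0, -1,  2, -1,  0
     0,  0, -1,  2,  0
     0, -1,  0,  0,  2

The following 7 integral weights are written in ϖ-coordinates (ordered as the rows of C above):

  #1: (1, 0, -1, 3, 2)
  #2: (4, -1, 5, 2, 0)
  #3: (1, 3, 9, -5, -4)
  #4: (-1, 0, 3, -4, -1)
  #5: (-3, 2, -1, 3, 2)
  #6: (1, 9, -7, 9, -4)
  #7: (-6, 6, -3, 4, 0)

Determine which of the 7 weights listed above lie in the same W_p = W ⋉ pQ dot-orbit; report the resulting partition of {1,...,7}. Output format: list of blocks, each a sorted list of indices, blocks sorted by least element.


C ↔ D_5 under row/col permutation; |W(D_5)| = 1920.

Each λ_j+ρ reduced to Ā_17; 5-tuples below use C's row order:

  1: (2, 1, 0, 4, 3)
  2: (5, 0, 2, 3, 1)
  3: (2, 1, 0, 4, 3)
  4: (0, 1, 1, 3, 0)
  5: (2, 1, 0, 4, 3)
  6: (2, 1, 0, 4, 3)
  7: (5, 0, 2, 3, 1)

These 7 weights hit 3 W_17-dot-orbits; sizes (4, 2, 1):

[[1, 3, 5, 6], [2, 7], [4]]


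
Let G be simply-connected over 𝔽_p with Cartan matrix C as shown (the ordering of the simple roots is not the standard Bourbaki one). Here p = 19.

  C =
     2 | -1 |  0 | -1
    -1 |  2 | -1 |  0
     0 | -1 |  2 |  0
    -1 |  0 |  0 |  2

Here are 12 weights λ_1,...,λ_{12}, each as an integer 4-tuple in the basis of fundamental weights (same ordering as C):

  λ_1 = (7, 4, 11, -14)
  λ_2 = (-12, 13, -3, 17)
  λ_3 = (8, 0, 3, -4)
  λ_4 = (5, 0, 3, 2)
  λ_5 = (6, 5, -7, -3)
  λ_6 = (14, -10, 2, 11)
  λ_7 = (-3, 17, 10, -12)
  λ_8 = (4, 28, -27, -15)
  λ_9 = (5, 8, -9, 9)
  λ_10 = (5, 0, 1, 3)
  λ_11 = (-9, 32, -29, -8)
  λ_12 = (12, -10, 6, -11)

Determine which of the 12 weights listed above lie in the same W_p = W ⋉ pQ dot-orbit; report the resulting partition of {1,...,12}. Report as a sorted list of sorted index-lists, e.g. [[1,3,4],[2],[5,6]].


Type A_4, rank 4, |W|=120; reorder rows/cols to standard.

Folding the 12 weights λ_j+ρ into Ā_19 (reps in the given 4-coord order):

    λ_1+ρ ↦ (5, 0, 6, 2)
    λ_2+ρ ↦ (11, 1, 0, 5)
    λ_3+ρ ↦ (6, 1, 4, 3)
    λ_4+ρ ↦ (6, 1, 4, 3)
    λ_5+ρ ↦ (5, 0, 6, 2)
    λ_6+ρ ↦ (6, 1, 2, 4)
    λ_7+ρ ↦ (3, 5, 1, 8)
    λ_8+ρ ↦ (6, 1, 4, 3)
    λ_9+ρ ↦ (6, 1, 2, 4)
    λ_10+ρ ↦ (6, 1, 2, 4)
    λ_11+ρ ↦ (6, 1, 4, 3)
    λ_12+ρ ↦ (6, 1, 2, 4)

The 12 indices split into 5 linkage classes (same alcove rep ⇔ same W_19-dot-orbit):

[[1, 5], [2], [3, 4, 8, 11], [6, 9, 10, 12], [7]]


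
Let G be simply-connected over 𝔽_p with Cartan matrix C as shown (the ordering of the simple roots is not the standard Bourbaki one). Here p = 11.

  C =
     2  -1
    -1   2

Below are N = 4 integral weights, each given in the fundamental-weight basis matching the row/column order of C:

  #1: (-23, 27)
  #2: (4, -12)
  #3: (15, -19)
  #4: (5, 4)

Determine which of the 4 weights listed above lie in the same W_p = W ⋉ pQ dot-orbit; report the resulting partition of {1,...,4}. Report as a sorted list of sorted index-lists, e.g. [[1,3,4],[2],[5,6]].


Type A_2, rank 2, |W|=6; reorder rows/cols to standard.

Folding the 4 weights λ_j+ρ into Ā_11 (reps in the given 2-coord order):

  [1] (6, 5);  [2] (6, 5);  [3] (5, 4);  [4] (6, 5)

The 4 indices split into 2 linkage classes (same alcove rep ⇔ same W_11-dot-orbit):

[[1, 2, 4], [3]]


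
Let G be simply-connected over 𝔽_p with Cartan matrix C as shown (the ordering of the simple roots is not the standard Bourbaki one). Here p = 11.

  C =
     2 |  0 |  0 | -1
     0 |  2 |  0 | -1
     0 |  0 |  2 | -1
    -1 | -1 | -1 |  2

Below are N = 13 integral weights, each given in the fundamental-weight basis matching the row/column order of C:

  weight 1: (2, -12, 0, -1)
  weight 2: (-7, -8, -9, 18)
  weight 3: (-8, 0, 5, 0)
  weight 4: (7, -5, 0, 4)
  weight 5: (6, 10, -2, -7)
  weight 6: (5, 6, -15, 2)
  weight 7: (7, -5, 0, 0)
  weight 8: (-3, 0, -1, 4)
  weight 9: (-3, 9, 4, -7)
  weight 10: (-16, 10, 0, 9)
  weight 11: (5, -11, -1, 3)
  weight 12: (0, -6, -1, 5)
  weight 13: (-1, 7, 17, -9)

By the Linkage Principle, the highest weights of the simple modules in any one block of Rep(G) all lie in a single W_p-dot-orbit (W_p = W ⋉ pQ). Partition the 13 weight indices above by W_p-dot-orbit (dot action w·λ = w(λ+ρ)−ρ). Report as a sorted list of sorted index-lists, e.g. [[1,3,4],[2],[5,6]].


Type D_4, rank 4, |W|=192; reorder rows/cols to standard.

W_11-reps of the 13 weights in Ā_11 (same 4-coord order as C):

  λ_1 → (1, 7, 3, 0) · λ_2 → (2, 1, 0, 3) · λ_3 → (1, 5, 0, 1) · λ_4 → (5, 1, 2, 1) · λ_5 → (0, 4, 6, 0) · λ_6 → (2, 1, 0, 3) · λ_7 → (5, 1, 2, 1) · λ_8 → (2, 1, 0, 3) · λ_9 → (5, 1, 2, 1) · λ_10 → (0, 4, 6, 0) · λ_11 → (0, 4, 6, 0) · λ_12 → (1, 5, 0, 1) · λ_13 → (1, 7, 3, 0)

Grouping the 13 weights by Ā_11-representative: 5 linkage classes.

[[1, 13], [2, 6, 8], [3, 12], [4, 7, 9], [5, 10, 11]]


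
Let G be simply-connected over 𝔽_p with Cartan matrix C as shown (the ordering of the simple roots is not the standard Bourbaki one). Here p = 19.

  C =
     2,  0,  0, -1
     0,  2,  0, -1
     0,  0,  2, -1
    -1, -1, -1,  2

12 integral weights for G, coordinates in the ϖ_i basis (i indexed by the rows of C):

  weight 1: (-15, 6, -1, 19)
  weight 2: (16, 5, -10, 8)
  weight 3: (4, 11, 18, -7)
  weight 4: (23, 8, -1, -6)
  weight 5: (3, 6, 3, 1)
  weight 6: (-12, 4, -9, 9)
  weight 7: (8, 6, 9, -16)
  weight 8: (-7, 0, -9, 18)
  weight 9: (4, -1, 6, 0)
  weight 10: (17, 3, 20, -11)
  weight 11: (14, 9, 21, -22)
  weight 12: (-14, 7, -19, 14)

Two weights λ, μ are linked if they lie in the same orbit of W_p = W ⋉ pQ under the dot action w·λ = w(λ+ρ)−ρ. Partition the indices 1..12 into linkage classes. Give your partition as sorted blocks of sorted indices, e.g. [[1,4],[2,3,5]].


Root system D_4: the 4×4 matrix C matches after relabeling.

W_19-reps of the 12 weights in Ā_19 (same 4-coord order as C):

  [1] (5, 0, 7, 1) · [2] (4, 7, 4, 2) · [3] (5, 0, 7, 1) · [4] (10, 5, 4, 0) · [5] (4, 7, 4, 2) · [6] (2, 4, 1, 4) · [7] (2, 4, 1, 4) · [8] (5, 0, 7, 1) · [9] (5, 0, 7, 1) · [10] (2, 4, 1, 4) · [11] (3, 8, 2, 1) · [12] (3, 8, 2, 1)

The 12 indices split into 5 linkage classes (same alcove rep ⇔ same W_19-dot-orbit):

[[1, 3, 8, 9], [2, 5], [4], [6, 7, 10], [11, 12]]


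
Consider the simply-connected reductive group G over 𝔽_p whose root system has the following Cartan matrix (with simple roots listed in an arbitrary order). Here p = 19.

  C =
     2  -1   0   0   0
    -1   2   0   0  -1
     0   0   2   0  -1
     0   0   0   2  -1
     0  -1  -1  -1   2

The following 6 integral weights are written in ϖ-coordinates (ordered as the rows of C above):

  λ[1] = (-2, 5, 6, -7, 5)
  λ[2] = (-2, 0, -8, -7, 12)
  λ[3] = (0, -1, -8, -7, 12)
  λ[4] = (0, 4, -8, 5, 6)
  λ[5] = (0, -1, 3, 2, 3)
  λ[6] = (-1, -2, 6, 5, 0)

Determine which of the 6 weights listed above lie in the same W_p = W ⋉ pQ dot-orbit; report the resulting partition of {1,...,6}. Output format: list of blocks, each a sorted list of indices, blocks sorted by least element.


D_5 Cartan matrix, 5 simple roots permuted; ρ=(1,1,1,1,1).

Folding the 6 weights λ_j+ρ into Ā_19 (reps in the given 5-coord order):

  1: (1, 0, 7, 6, 0) · 2: (1, 0, 7, 6, 0) · 3: (1, 0, 7, 6, 0) · 4: (1, 0, 7, 6, 0) · 5: (1, 0, 4, 3, 4) · 6: (1, 0, 7, 6, 0)

These 6 weights hit 2 W_19-dot-orbits; sizes (5, 1):

[[1, 2, 3, 4, 6], [5]]


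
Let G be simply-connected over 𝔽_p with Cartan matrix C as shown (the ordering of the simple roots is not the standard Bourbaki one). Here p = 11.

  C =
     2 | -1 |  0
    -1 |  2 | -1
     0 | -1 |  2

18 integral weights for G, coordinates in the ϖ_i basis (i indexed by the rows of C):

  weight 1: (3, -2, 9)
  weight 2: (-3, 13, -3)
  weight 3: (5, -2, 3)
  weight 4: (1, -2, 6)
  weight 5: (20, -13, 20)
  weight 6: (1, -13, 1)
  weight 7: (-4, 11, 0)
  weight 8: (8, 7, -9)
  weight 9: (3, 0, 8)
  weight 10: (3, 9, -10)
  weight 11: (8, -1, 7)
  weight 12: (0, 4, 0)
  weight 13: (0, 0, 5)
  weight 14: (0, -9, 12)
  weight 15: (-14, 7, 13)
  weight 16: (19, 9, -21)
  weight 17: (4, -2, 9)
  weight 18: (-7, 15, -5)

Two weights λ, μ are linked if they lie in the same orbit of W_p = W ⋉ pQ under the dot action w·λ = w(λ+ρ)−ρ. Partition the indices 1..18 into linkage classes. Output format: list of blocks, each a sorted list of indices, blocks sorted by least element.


Dynkin diagram of C (from the 4 off-diagonal −1 entries): A_3.

W_11-reps of the 18 weights in Ā_11 (same 3-coord order as C):

  λ_1+ρ ↦ (1, 1, 7);  λ_2+ρ ↦ (1, 8, 1);  λ_3+ρ ↦ (5, 1, 3);  λ_4+ρ ↦ (1, 1, 6);  λ_5+ρ ↦ (1, 8, 1);  λ_6+ρ ↦ (1, 8, 1);  λ_7+ρ ↦ (1, 8, 1);  λ_8+ρ ↦ (3, 0, 2);  λ_9+ρ ↦ (1, 1, 6);  λ_10+ρ ↦ (1, 1, 6);  λ_11+ρ ↦ (3, 0, 2);  λ_12+ρ ↦ (1, 5, 1);  λ_13+ρ ↦ (1, 1, 6);  λ_14+ρ ↦ (5, 1, 3);  λ_15+ρ ↦ (3, 0, 2);  λ_16+ρ ↦ (1, 8, 1);  λ_17+ρ ↦ (1, 1, 6);  λ_18+ρ ↦ (1, 5, 1)

The 18 indices split into 6 linkage classes (same alcove rep ⇔ same W_11-dot-orbit):

[[1], [2, 5, 6, 7, 16], [3, 14], [4, 9, 10, 13, 17], [8, 11, 15], [12, 18]]


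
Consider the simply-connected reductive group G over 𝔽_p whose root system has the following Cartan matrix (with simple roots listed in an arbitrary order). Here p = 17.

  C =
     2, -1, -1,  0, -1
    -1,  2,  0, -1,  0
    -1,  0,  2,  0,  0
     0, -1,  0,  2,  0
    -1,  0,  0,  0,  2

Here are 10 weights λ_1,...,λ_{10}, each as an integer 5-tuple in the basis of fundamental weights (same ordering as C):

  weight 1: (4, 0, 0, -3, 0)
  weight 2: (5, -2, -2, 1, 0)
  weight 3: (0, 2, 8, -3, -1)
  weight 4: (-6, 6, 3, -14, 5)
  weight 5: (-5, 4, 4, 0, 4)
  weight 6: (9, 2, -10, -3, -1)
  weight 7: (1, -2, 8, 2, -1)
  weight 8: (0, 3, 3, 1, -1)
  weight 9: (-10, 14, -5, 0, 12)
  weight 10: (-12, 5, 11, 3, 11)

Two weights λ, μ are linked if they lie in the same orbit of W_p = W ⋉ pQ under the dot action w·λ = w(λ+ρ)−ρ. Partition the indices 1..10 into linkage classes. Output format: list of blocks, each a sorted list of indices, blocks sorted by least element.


Type D_5, rank 5, |W|=1920; reorder rows/cols to standard.

Each λ_j+ρ reduced to Ā_17; 5-tuples below use C's row order:

    [1] (4, 1, 1, 1, 1)
    [2] (4, 1, 1, 1, 1)
    [3] (1, 1, 9, 2, 0)
    [4] (4, 1, 1, 1, 1)
    [5] (4, 1, 1, 1, 1)
    [6] (1, 1, 9, 2, 0)
    [7] (1, 1, 9, 2, 0)
    [8] (1, 4, 4, 2, 0)
    [9] (1, 1, 9, 2, 0)
    [10] (4, 1, 1, 1, 1)

Partition of {1..10} into 3 W_17-dot-orbits:

[[1, 2, 4, 5, 10], [3, 6, 7, 9], [8]]


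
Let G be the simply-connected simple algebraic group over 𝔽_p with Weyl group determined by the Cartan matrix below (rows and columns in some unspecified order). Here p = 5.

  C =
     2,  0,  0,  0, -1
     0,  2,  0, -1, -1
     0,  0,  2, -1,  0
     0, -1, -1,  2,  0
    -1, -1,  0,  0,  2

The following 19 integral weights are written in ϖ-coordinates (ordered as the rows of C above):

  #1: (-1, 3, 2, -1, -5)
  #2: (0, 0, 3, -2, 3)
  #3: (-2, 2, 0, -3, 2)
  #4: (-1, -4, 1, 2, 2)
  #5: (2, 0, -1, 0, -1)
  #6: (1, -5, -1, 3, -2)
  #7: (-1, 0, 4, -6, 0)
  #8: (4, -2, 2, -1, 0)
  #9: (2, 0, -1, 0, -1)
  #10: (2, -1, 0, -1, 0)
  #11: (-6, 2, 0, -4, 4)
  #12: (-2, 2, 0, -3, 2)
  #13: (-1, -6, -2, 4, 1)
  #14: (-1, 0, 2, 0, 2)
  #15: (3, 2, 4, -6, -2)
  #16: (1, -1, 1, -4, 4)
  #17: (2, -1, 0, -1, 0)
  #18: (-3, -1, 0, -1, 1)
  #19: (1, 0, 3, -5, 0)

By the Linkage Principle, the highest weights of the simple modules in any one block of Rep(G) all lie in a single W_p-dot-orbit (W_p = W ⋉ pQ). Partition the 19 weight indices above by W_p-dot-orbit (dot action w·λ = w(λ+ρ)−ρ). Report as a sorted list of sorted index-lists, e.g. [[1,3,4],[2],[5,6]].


C ↔ A_5 under row/col permutation; |W(A_5)| = 720.

W_5-reps of the 19 weights in Ā_5 (same 5-coord order as C):

  [1] (2, 0, 1, 0, 0);  [2] (3, 0, 1, 0, 1);  [3] (0, 1, 0, 1, 2);  [4] (0, 3, 2, 0, 0);  [5] (3, 1, 0, 1, 0);  [6] (3, 0, 1, 0, 1);  [7] (3, 1, 0, 1, 0);  [8] (2, 0, 1, 0, 0);  [9] (3, 1, 0, 1, 0);  [10] (3, 0, 1, 0, 1);  [11] (2, 0, 1, 0, 0);  [12] (0, 1, 0, 1, 2);  [13] (3, 1, 0, 1, 0);  [14] (3, 1, 0, 1, 0);  [15] (0, 1, 1, 1, 2);  [16] (0, 1, 1, 1, 2);  [17] (3, 0, 1, 0, 1);  [18] (2, 0, 1, 0, 0);  [19] (0, 1, 0, 1, 2)

These 19 weights hit 6 W_5-dot-orbits; sizes (4, 4, 3, 1, 5, 2):

[[1, 8, 11, 18], [2, 6, 10, 17], [3, 12, 19], [4], [5, 7, 9, 13, 14], [15, 16]]


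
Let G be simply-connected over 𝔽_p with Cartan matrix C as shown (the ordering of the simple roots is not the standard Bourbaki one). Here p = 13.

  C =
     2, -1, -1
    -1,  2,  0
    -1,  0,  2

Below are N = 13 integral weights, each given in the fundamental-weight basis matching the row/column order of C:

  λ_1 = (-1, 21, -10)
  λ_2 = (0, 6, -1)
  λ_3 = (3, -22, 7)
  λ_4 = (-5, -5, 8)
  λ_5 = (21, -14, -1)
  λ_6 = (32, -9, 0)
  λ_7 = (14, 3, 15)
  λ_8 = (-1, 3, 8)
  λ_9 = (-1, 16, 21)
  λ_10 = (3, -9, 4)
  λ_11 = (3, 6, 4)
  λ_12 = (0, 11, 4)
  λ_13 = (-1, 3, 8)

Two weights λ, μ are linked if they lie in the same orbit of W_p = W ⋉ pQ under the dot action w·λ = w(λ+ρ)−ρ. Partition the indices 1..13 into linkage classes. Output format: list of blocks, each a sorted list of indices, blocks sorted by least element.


Dynkin diagram of C (from the 4 off-diagonal −1 entries): A_3.

λ_j+ρ reflected into Ā_13 (⟨·,θ^∨⟩≤13); 3-tuples as given:

    λ_1 → (0, 4, 9)
    λ_2 → (1, 7, 0)
    λ_3 → (4, 4, 1)
    λ_4 → (4, 4, 1)
    λ_5 → (0, 4, 9)
    λ_6 → (1, 7, 0)
    λ_7 → (4, 4, 2)
    λ_8 → (0, 4, 9)
    λ_9 → (0, 4, 9)
    λ_10 → (4, 4, 1)
    λ_11 → (4, 4, 2)
    λ_12 → (1, 7, 0)
    λ_13 → (0, 4, 9)

Linkage partition of the 13 weights (4 classes, p=13):

[[1, 5, 8, 9, 13], [2, 6, 12], [3, 4, 10], [7, 11]]


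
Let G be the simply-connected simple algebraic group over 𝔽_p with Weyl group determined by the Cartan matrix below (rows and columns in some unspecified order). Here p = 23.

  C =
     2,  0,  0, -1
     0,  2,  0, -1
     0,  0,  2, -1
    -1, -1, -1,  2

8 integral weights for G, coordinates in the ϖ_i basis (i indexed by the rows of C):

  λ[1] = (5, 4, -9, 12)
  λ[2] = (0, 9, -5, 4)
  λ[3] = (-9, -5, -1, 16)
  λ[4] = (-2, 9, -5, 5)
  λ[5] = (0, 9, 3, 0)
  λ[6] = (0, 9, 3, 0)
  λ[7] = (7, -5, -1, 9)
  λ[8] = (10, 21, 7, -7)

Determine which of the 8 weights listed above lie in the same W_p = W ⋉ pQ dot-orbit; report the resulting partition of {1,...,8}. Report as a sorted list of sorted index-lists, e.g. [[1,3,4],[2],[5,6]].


Cartan matrix: type D_4 (|W|=192); un-permuting the 4 rows.

Folding the 8 weights λ_j+ρ into Ā_23 (reps in the given 4-coord order):

    λ_1 → (5, 4, 7, 1)
    λ_2 → (1, 10, 4, 1)
    λ_3 → (8, 4, 0, 5)
    λ_4 → (1, 10, 4, 1)
    λ_5 → (1, 10, 4, 1)
    λ_6 → (1, 10, 4, 1)
    λ_7 → (8, 4, 0, 5)
    λ_8 → (1, 10, 4, 1)

Partition of {1..8} into 3 W_23-dot-orbits:

[[1], [2, 4, 5, 6, 8], [3, 7]]


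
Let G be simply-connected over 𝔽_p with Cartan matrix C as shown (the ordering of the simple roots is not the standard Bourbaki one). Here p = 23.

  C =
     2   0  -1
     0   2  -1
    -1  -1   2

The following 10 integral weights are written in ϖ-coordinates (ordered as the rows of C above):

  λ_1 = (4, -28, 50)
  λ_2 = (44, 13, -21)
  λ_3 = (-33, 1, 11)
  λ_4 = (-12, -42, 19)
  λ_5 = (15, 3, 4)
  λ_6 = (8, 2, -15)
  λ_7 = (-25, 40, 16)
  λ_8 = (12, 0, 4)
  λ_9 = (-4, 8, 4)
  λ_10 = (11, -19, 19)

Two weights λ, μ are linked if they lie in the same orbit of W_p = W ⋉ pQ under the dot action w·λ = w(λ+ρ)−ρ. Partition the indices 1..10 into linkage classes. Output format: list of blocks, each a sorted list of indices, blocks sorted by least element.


Cartan matrix: type A_3 (|W|=24); un-permuting the 3 rows.

W_23-reps of the 10 weights in Ā_23 (same 3-coord order as C):

  [1] (13, 1, 5);  [2] (1, 14, 2);  [3] (3, 9, 2);  [4] (3, 9, 2);  [5] (14, 2, 5);  [6] (3, 9, 2);  [7] (6, 11, 1);  [8] (13, 1, 5);  [9] (3, 9, 2);  [10] (3, 9, 2)

Partition of {1..10} into 5 W_23-dot-orbits:

[[1, 8], [2], [3, 4, 6, 9, 10], [5], [7]]


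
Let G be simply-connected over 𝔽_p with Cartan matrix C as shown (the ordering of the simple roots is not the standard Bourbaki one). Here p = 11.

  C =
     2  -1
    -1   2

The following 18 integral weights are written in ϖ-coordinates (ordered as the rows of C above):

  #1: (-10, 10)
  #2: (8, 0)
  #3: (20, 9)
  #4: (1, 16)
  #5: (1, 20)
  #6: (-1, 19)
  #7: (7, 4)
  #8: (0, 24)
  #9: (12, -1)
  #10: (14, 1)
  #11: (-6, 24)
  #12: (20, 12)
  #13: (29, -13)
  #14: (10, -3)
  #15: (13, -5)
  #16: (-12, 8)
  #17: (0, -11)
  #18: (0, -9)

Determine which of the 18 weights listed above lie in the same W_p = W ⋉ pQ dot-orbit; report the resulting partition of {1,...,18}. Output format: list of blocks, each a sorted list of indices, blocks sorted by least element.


Root system A_2: the 2×2 matrix C matches after relabeling.

λ_j+ρ reflected into Ā_11 (⟨·,θ^∨⟩≤11); 2-tuples as given:

  λ_1+ρ ↦ (9, 2) · λ_2+ρ ↦ (9, 1) · λ_3+ρ ↦ (9, 1) · λ_4+ρ ↦ (6, 3) · λ_5+ρ ↦ (9, 1) · λ_6+ρ ↦ (9, 2) · λ_7+ρ ↦ (6, 3) · λ_8+ρ ↦ (7, 1) · λ_9+ρ ↦ (9, 2) · λ_10+ρ ↦ (5, 4) · λ_11+ρ ↦ (6, 3) · λ_12+ρ ↦ (9, 1) · λ_13+ρ ↦ (7, 1) · λ_14+ρ ↦ (9, 2) · λ_15+ρ ↦ (7, 1) · λ_16+ρ ↦ (9, 2) · λ_17+ρ ↦ (9, 1) · λ_18+ρ ↦ (7, 1)

The 18 indices split into 5 linkage classes (same alcove rep ⇔ same W_11-dot-orbit):

[[1, 6, 9, 14, 16], [2, 3, 5, 12, 17], [4, 7, 11], [8, 13, 15, 18], [10]]


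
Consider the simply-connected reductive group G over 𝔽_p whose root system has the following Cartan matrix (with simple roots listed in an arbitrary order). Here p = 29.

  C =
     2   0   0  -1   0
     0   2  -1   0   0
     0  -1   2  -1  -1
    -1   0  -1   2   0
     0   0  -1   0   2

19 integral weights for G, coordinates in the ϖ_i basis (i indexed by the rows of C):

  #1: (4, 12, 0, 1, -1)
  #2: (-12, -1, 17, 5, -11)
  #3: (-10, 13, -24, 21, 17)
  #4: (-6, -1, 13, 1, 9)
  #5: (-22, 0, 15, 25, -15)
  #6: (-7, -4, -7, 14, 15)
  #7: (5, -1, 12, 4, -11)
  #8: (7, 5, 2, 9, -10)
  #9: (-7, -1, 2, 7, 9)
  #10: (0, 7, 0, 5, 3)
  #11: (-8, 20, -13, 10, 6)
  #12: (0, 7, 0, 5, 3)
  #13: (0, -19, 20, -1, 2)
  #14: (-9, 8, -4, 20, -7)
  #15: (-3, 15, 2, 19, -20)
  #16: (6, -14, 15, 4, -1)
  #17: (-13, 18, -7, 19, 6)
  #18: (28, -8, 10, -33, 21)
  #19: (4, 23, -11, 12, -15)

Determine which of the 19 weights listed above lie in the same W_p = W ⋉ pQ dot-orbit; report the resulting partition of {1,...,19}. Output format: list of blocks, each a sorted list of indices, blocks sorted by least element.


Root system D_5: the 5×5 matrix C matches after relabeling.

Ā_29 reps of the 19 weights (D_5, coords as presented):

  λ_1 → (5, 13, 1, 2, 0)
  λ_2 → (6, 0, 3, 2, 10)
  λ_3 → (1, 8, 1, 6, 4)
  λ_4 → (6, 0, 3, 2, 10)
  λ_5 → (5, 13, 1, 2, 0)
  λ_6 → (6, 6, 3, 0, 7)
  λ_7 → (6, 0, 3, 2, 10)
  λ_8 → (8, 0, 6, 2, 3)
  λ_9 → (6, 0, 3, 2, 10)
  λ_10 → (1, 8, 1, 6, 4)
  λ_11 → (1, 8, 1, 6, 4)
  λ_12 → (1, 8, 1, 6, 4)
  λ_13 → (1, 18, 3, 0, 3)
  λ_14 → (8, 0, 6, 2, 3)
  λ_15 → (8, 0, 6, 2, 3)
  λ_16 → (5, 13, 1, 2, 0)
  λ_17 → (1, 8, 1, 6, 4)
  λ_18 → (1, 18, 3, 0, 3)
  λ_19 → (6, 0, 3, 2, 10)

Linkage partition of the 19 weights (6 classes, p=29):

[[1, 5, 16], [2, 4, 7, 9, 19], [3, 10, 11, 12, 17], [6], [8, 14, 15], [13, 18]]


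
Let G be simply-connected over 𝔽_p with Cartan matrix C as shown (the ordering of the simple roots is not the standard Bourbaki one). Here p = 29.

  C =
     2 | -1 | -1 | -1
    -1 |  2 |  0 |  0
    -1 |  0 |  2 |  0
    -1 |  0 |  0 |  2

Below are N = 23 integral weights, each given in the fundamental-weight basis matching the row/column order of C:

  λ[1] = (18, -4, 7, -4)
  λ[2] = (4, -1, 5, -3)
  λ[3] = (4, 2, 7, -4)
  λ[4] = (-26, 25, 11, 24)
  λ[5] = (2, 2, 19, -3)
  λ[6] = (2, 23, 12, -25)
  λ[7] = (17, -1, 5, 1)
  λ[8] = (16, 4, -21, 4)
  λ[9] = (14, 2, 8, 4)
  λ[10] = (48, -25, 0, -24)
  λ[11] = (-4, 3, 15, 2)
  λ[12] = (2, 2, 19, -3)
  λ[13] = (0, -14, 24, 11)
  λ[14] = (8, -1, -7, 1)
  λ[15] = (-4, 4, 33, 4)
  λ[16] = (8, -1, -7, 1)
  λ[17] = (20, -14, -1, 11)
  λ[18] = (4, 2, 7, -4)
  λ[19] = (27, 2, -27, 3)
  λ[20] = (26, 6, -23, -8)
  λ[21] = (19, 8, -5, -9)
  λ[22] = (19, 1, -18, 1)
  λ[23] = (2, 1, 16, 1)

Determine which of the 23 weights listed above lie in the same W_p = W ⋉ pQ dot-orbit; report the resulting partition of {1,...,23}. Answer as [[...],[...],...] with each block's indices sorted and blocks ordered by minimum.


C ↔ D_4 under row/col permutation; |W(D_4)| = 192.

Folding the 23 weights λ_j+ρ into Ā_29 (reps in the given 4-coord order):

  λ_1 → (2, 3, 8, 3)
  λ_2 → (3, 0, 6, 2)
  λ_3 → (2, 3, 8, 3)
  λ_4 → (3, 1, 13, 0)
  λ_5 → (1, 3, 20, 2)
  λ_6 → (2, 3, 8, 3)
  λ_7 → (3, 0, 6, 2)
  λ_8 → (3, 2, 17, 2)
  λ_9 → (3, 0, 6, 2)
  λ_10 → (1, 3, 20, 2)
  λ_11 → (3, 1, 13, 0)
  λ_12 → (1, 3, 20, 2)
  λ_13 → (3, 1, 13, 0)
  λ_14 → (3, 0, 6, 2)
  λ_15 → (3, 2, 17, 2)
  λ_16 → (3, 0, 6, 2)
  λ_17 → (0, 9, 4, 8)
  λ_18 → (2, 3, 8, 3)
  λ_19 → (1, 3, 20, 2)
  λ_20 → (3, 2, 17, 2)
  λ_21 → (0, 9, 4, 8)
  λ_22 → (3, 2, 17, 2)
  λ_23 → (3, 2, 17, 2)

Partition of {1..23} into 6 W_29-dot-orbits:

[[1, 3, 6, 18], [2, 7, 9, 14, 16], [4, 11, 13], [5, 10, 12, 19], [8, 15, 20, 22, 23], [17, 21]]


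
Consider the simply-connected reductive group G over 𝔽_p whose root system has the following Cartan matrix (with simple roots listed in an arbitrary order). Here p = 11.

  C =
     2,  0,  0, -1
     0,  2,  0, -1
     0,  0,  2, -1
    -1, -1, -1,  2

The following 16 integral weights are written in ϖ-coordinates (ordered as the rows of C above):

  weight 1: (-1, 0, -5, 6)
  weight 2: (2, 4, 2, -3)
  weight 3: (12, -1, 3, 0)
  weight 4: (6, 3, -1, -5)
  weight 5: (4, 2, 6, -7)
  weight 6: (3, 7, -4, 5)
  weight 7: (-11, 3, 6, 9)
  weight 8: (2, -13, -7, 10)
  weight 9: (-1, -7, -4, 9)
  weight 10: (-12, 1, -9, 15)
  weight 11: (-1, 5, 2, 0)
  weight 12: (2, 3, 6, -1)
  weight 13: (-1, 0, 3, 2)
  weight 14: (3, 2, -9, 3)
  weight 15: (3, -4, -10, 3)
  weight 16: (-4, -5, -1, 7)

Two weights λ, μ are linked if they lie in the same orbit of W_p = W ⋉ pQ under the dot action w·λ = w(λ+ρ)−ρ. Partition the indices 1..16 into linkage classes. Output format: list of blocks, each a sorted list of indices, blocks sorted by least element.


Type D_4, rank 4, |W|=192; reorder rows/cols to standard.

W_11-reps of the 16 weights in Ā_11 (same 4-coord order as C):

  λ_1+ρ ↦ (0, 1, 4, 3);  λ_2+ρ ↦ (1, 3, 1, 2);  λ_3+ρ ↦ (3, 4, 0, 1);  λ_4+ρ ↦ (3, 0, 4, 0);  λ_5+ρ ↦ (1, 3, 1, 2);  λ_6+ρ ↦ (3, 1, 4, 0);  λ_7+ρ ↦ (0, 6, 3, 1);  λ_8+ρ ↦ (3, 4, 0, 1);  λ_9+ρ ↦ (0, 6, 3, 1);  λ_10+ρ ↦ (3, 4, 0, 1);  λ_11+ρ ↦ (0, 6, 3, 1);  λ_12+ρ ↦ (0, 1, 4, 3);  λ_13+ρ ↦ (0, 1, 4, 3);  λ_14+ρ ↦ (0, 1, 4, 3);  λ_15+ρ ↦ (3, 4, 0, 1);  λ_16+ρ ↦ (3, 4, 0, 1)

6 distinct reps among the 16 weights ⇒ 6 W_11-linkage classes:

[[1, 12, 13, 14], [2, 5], [3, 8, 10, 15, 16], [4], [6], [7, 9, 11]]


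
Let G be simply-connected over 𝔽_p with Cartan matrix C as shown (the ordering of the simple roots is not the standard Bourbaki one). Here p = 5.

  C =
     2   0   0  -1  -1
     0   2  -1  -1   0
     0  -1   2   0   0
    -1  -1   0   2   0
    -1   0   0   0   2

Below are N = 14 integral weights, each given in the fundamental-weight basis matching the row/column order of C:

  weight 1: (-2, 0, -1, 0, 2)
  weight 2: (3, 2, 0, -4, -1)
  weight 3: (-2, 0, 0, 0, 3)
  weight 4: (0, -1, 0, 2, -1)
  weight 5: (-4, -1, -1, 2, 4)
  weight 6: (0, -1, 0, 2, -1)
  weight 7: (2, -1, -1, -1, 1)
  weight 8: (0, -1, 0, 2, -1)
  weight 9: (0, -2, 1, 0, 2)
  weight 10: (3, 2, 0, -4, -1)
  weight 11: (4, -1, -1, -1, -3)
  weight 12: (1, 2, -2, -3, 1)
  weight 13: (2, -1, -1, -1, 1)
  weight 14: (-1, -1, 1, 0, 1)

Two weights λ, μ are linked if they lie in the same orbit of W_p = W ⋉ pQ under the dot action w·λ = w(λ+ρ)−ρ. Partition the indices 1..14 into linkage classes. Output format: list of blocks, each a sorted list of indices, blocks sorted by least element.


A_5 Cartan matrix, 5 simple roots permuted; ρ=(1,1,1,1,1).

Ā_5 reps of the 14 weights (A_5, coords as presented):

    λ_1 → (1, 1, 0, 0, 2)
    λ_2 → (1, 0, 1, 3, 0)
    λ_3 → (1, 1, 0, 0, 2)
    λ_4 → (1, 0, 1, 3, 0)
    λ_5 → (3, 0, 0, 0, 2)
    λ_6 → (1, 0, 1, 3, 0)
    λ_7 → (3, 0, 0, 0, 2)
    λ_8 → (1, 0, 1, 3, 0)
    λ_9 → (1, 1, 0, 0, 2)
    λ_10 → (1, 0, 1, 3, 0)
    λ_11 → (3, 0, 0, 0, 2)
    λ_12 → (0, 0, 1, 2, 2)
    λ_13 → (3, 0, 0, 0, 2)
    λ_14 → (0, 0, 2, 1, 2)

The 14 indices split into 5 linkage classes (same alcove rep ⇔ same W_5-dot-orbit):

[[1, 3, 9], [2, 4, 6, 8, 10], [5, 7, 11, 13], [12], [14]]


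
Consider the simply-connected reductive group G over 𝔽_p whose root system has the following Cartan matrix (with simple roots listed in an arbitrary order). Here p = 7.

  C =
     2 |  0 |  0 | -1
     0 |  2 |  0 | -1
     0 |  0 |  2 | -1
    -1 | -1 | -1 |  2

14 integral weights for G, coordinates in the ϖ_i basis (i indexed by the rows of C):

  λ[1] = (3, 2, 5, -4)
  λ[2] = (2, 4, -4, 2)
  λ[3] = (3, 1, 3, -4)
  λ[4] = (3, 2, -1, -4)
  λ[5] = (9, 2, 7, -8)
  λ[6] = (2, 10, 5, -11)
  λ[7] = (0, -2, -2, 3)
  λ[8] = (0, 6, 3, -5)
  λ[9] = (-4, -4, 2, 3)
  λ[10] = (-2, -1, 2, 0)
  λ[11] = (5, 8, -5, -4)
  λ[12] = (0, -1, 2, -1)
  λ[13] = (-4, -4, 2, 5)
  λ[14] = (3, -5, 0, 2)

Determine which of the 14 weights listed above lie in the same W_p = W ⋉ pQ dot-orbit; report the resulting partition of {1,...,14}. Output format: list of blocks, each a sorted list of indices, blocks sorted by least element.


C ↔ D_4 under row/col permutation; |W(D_4)| = 192.

Ā_7 reps of the 14 weights (D_4, coords as presented):

  λ_1+ρ ↦ (1, 0, 3, 0) · λ_2+ρ ↦ (1, 1, 1, 2) · λ_3+ρ ↦ (1, 1, 1, 2) · λ_4+ρ ↦ (1, 0, 3, 0) · λ_5+ρ ↦ (1, 0, 3, 0) · λ_6+ρ ↦ (3, 3, 0, 0) · λ_7+ρ ↦ (1, 1, 1, 2) · λ_8+ρ ↦ (3, 3, 0, 0) · λ_9+ρ ↦ (1, 1, 1, 2) · λ_10+ρ ↦ (1, 0, 3, 0) · λ_11+ρ ↦ (1, 0, 1, 1) · λ_12+ρ ↦ (1, 0, 3, 0) · λ_13+ρ ↦ (1, 1, 1, 2) · λ_14+ρ ↦ (3, 3, 0, 0)

The 14 indices split into 4 linkage classes (same alcove rep ⇔ same W_7-dot-orbit):

[[1, 4, 5, 10, 12], [2, 3, 7, 9, 13], [6, 8, 14], [11]]


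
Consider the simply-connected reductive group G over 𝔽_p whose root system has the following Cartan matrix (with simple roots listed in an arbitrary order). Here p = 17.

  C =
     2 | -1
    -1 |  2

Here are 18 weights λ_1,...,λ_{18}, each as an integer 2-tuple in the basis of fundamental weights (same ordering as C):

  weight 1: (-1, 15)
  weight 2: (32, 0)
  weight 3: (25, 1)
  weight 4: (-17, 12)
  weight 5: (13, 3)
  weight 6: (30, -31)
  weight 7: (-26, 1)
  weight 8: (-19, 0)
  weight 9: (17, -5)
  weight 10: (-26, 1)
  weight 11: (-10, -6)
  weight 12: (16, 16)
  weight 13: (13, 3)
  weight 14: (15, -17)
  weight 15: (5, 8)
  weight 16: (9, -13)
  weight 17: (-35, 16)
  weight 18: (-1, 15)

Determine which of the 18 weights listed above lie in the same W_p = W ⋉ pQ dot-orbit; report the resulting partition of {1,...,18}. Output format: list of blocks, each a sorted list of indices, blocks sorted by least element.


Type A_2, rank 2, |W|=6; reorder rows/cols to standard.

λ_j+ρ reflected into Ā_17 (⟨·,θ^∨⟩≤17); 2-tuples as given:

    λ_1+ρ ↦ (0, 16)
    λ_2+ρ ↦ (0, 16)
    λ_3+ρ ↦ (6, 9)
    λ_4+ρ ↦ (13, 3)
    λ_5+ρ ↦ (13, 3)
    λ_6+ρ ↦ (13, 3)
    λ_7+ρ ↦ (6, 9)
    λ_8+ρ ↦ (0, 16)
    λ_9+ρ ↦ (13, 3)
    λ_10+ρ ↦ (6, 9)
    λ_11+ρ ↦ (5, 9)
    λ_12+ρ ↦ (0, 0)
    λ_13+ρ ↦ (13, 3)
    λ_14+ρ ↦ (0, 16)
    λ_15+ρ ↦ (6, 9)
    λ_16+ρ ↦ (2, 10)
    λ_17+ρ ↦ (0, 0)
    λ_18+ρ ↦ (0, 16)

6 distinct reps among the 18 weights ⇒ 6 W_17-linkage classes:

[[1, 2, 8, 14, 18], [3, 7, 10, 15], [4, 5, 6, 9, 13], [11], [12, 17], [16]]


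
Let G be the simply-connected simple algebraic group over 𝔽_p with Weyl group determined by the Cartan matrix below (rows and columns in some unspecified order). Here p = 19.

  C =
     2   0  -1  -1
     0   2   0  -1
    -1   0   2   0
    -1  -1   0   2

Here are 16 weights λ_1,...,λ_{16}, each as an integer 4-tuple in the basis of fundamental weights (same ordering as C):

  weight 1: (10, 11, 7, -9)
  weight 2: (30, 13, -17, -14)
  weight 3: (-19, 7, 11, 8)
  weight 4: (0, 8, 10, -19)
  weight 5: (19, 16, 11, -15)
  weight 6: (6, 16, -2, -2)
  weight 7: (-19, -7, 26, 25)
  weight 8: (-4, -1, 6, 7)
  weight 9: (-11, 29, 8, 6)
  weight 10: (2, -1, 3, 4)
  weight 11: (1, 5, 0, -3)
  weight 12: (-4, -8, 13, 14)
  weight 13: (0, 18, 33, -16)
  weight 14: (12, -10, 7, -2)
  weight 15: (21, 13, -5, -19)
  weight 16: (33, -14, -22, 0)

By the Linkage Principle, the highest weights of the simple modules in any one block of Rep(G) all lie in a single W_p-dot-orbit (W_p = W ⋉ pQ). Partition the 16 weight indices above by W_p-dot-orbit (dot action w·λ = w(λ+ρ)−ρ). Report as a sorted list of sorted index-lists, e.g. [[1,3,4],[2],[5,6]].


Dynkin diagram of C (from the 6 off-diagonal −1 entries): A_4.

Folding the 16 weights λ_j+ρ into Ā_19 (reps in the given 4-coord order):

    λ_1 → (3, 0, 4, 8)
    λ_2 → (2, 12, 3, 1)
    λ_3 → (3, 1, 6, 8)
    λ_4 → (3, 1, 6, 8)
    λ_5 → (2, 12, 3, 1)
    λ_6 → (2, 12, 3, 1)
    λ_7 → (3, 1, 6, 8)
    λ_8 → (3, 0, 4, 5)
    λ_9 → (3, 1, 6, 8)
    λ_10 → (3, 0, 4, 5)
    λ_11 → (0, 4, 1, 2)
    λ_12 → (3, 0, 4, 5)
    λ_13 → (0, 1, 1, 14)
    λ_14 → (3, 1, 6, 8)
    λ_15 → (0, 1, 1, 14)
    λ_16 → (2, 12, 3, 1)

Partition of {1..16} into 6 W_19-dot-orbits:

[[1], [2, 5, 6, 16], [3, 4, 7, 9, 14], [8, 10, 12], [11], [13, 15]]


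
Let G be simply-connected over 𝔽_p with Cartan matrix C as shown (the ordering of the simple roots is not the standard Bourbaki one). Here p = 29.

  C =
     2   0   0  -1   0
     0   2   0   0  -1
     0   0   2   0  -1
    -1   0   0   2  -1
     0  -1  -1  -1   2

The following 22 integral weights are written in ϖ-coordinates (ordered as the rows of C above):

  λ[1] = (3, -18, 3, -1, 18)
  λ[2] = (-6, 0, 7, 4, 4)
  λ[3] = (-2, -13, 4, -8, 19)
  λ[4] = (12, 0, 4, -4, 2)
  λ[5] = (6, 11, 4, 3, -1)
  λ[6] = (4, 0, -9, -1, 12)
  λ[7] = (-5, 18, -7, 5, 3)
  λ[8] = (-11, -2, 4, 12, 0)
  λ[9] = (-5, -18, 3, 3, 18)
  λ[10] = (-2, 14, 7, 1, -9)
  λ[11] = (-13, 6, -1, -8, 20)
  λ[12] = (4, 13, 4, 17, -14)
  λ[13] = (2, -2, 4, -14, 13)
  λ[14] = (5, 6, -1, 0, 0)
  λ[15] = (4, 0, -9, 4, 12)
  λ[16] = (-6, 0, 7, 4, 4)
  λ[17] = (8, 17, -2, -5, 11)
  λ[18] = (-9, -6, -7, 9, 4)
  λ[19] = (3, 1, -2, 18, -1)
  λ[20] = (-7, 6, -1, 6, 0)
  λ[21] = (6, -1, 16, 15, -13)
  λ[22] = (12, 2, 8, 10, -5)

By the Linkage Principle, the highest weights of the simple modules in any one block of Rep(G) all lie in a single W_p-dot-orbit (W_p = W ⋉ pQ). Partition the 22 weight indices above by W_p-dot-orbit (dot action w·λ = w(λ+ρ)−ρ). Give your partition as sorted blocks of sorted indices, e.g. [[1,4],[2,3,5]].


C ↔ D_5 under row/col permutation; |W(D_5)| = 1920.

Each λ_j+ρ reduced to Ā_29; 5-tuples below use C's row order:

  [1] (4, 17, 4, 0, 2) · [2] (5, 1, 8, 0, 5) · [3] (7, 12, 5, 1, 0) · [4] (10, 1, 5, 3, 0) · [5] (7, 12, 5, 1, 0) · [6] (5, 1, 8, 0, 5) · [7] (4, 17, 4, 0, 2) · [8] (10, 1, 5, 3, 0) · [9] (4, 17, 4, 0, 2) · [10] (6, 7, 0, 1, 1) · [11] (6, 7, 0, 1, 1) · [12] (5, 1, 8, 0, 5) · [13] (10, 1, 5, 3, 0) · [14] (6, 7, 0, 1, 1) · [15] (5, 1, 8, 0, 5) · [16] (5, 1, 8, 0, 5) · [17] (7, 12, 5, 1, 0) · [18] (4, 1, 0, 4, 1) · [19] (4, 1, 0, 4, 1) · [20] (6, 7, 0, 1, 1) · [21] (7, 12, 5, 1, 0) · [22] (10, 1, 5, 3, 0)

Linkage partition of the 22 weights (6 classes, p=29):

[[1, 7, 9], [2, 6, 12, 15, 16], [3, 5, 17, 21], [4, 8, 13, 22], [10, 11, 14, 20], [18, 19]]


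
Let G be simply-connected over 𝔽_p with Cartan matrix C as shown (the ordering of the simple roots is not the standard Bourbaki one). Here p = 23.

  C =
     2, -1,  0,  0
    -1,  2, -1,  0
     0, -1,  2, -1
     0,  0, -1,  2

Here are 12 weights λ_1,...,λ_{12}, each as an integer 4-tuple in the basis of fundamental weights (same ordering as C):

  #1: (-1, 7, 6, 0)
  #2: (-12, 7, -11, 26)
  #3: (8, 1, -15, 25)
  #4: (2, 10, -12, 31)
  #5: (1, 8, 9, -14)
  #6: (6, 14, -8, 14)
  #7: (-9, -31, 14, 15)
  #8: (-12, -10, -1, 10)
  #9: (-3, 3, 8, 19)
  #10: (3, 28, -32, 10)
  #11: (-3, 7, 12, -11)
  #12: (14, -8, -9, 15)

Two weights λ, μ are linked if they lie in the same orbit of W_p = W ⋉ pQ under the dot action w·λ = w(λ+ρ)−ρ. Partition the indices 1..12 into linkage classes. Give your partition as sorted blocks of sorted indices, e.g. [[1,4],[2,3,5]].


Type A_4, rank 4, |W|=120; reorder rows/cols to standard.

Ā_23 reps of the 12 weights (A_4, coords as presented):

  λ_1 → (0, 8, 7, 1) · λ_2 → (2, 6, 3, 10) · λ_3 → (0, 9, 2, 9) · λ_4 → (0, 9, 2, 9) · λ_5 → (2, 6, 3, 10) · λ_6 → (0, 8, 7, 1) · λ_7 → (0, 8, 7, 1) · λ_8 → (0, 9, 2, 9) · λ_9 → (2, 6, 3, 10) · λ_10 → (2, 6, 3, 10) · λ_11 → (2, 6, 3, 10) · λ_12 → (0, 8, 7, 1)

The 12 indices split into 3 linkage classes (same alcove rep ⇔ same W_23-dot-orbit):

[[1, 6, 7, 12], [2, 5, 9, 10, 11], [3, 4, 8]]


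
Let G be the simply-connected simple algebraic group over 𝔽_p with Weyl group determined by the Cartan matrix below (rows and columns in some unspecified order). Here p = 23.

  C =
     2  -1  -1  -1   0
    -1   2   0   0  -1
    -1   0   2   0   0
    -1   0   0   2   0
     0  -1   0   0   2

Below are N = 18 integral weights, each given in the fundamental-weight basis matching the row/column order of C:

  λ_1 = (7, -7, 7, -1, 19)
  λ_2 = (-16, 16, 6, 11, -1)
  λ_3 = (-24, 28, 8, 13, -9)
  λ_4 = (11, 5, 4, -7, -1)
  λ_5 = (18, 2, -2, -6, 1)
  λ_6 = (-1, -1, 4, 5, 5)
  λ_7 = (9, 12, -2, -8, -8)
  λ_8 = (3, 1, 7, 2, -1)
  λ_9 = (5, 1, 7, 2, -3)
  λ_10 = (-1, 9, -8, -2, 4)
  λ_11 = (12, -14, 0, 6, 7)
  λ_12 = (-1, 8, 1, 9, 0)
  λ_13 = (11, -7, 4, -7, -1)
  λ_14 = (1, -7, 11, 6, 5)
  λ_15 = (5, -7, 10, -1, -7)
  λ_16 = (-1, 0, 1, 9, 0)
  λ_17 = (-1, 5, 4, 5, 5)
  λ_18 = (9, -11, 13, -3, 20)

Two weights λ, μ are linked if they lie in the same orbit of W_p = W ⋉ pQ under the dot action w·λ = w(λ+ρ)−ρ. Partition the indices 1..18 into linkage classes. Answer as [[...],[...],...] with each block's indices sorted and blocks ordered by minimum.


Root system D_5: the 5×5 matrix C matches after relabeling.

W_23-reps of the 18 weights in Ā_23 (same 5-coord order as C):

  λ_1+ρ ↦ (0, 2, 1, 7, 5)
  λ_2+ρ ↦ (4, 2, 8, 3, 0)
  λ_3+ρ ↦ (4, 2, 8, 3, 0)
  λ_4+ρ ↦ (0, 0, 5, 6, 6)
  λ_5+ρ ↦ (1, 1, 0, 4, 12)
  λ_6+ρ ↦ (0, 0, 5, 6, 6)
  λ_7+ρ ↦ (0, 2, 1, 7, 5)
  λ_8+ρ ↦ (4, 2, 8, 3, 0)
  λ_9+ρ ↦ (4, 2, 8, 3, 0)
  λ_10+ρ ↦ (0, 2, 1, 7, 5)
  λ_11+ρ ↦ (0, 2, 1, 7, 5)
  λ_12+ρ ↦ (0, 1, 2, 10, 1)
  λ_13+ρ ↦ (0, 0, 5, 6, 6)
  λ_14+ρ ↦ (4, 2, 8, 3, 0)
  λ_15+ρ ↦ (0, 0, 5, 6, 6)
  λ_16+ρ ↦ (0, 1, 2, 10, 1)
  λ_17+ρ ↦ (0, 0, 5, 6, 6)
  λ_18+ρ ↦ (0, 1, 2, 10, 1)

5 distinct reps among the 18 weights ⇒ 5 W_23-linkage classes:

[[1, 7, 10, 11], [2, 3, 8, 9, 14], [4, 6, 13, 15, 17], [5], [12, 16, 18]]


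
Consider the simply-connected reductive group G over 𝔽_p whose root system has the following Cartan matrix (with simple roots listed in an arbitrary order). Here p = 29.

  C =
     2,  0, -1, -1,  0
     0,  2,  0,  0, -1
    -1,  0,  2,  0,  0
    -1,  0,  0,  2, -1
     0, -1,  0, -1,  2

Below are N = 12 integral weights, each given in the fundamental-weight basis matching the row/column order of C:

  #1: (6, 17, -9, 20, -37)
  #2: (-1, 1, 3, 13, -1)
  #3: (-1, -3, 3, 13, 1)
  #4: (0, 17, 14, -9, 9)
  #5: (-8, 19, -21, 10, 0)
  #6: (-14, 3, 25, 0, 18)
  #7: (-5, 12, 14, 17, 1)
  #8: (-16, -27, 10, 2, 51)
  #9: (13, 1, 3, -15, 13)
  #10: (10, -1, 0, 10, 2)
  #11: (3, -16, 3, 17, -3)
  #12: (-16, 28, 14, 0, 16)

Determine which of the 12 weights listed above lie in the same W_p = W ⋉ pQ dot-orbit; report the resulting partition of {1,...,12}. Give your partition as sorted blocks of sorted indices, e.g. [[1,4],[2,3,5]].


Cartan matrix: type A_5 (|W|=720); un-permuting the 5 rows.

Folding the 12 weights λ_j+ρ into Ā_29 (reps in the given 5-coord order):

  λ_1+ρ ↦ (7, 11, 1, 1, 2) · λ_2+ρ ↦ (0, 2, 4, 14, 0) · λ_3+ρ ↦ (0, 2, 4, 14, 0) · λ_4+ρ ↦ (7, 11, 1, 1, 2) · λ_5+ρ ↦ (4, 2, 4, 1, 15) · λ_6+ρ ↦ (1, 4, 5, 12, 3) · λ_7+ρ ↦ (0, 2, 4, 14, 0) · λ_8+ρ ↦ (11, 0, 1, 11, 3) · λ_9+ρ ↦ (0, 2, 4, 14, 0) · λ_10+ρ ↦ (11, 0, 1, 11, 3) · λ_11+ρ ↦ (4, 2, 4, 1, 15) · λ_12+ρ ↦ (14, 11, 1, 3, 0)

6 distinct reps among the 12 weights ⇒ 6 W_29-linkage classes:

[[1, 4], [2, 3, 7, 9], [5, 11], [6], [8, 10], [12]]
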